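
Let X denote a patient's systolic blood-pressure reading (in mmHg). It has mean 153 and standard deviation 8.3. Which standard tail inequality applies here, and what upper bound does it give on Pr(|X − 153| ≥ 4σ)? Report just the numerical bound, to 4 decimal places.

0.0625

Mean and variance are known, so Chebyshev's inequality applies.
Chebyshev: Pr(|X − μ| ≥ t) ≤ Var(X)/t².
Var(X) = σ² = 8.3² = 68.89.
t = 4·8.3 = 33.2.
Bound = 68.89 / 1102.24 = 0.0625.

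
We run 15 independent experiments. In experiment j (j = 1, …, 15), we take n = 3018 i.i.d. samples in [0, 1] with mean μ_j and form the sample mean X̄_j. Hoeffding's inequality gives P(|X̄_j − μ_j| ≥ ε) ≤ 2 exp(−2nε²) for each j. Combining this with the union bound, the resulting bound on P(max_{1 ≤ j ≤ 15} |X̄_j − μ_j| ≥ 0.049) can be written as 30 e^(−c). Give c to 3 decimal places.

14.492

Union bound over the 15 events: P(max_{1 ≤ j ≤ 15} |X̄_j − μ_j| ≥ 0.049) ≤ 15·2·exp(−2nε²) = 30 exp(−2·3018·0.049²).
So c = 2·3018·0.049² = 14.4924.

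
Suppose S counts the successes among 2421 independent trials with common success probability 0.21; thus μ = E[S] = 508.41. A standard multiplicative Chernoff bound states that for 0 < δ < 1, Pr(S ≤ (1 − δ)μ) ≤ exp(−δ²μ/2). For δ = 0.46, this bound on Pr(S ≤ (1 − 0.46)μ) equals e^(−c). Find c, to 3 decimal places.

c = δ²μ/2 = 0.46²·508.41/2 = 53.7898.

53.790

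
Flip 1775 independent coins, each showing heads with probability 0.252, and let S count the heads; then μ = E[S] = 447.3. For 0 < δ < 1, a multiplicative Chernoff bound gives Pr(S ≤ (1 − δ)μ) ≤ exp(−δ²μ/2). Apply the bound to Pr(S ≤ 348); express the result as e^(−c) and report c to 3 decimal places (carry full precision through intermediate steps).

Write 348 = (1 − δ)μ, so δ = 1 − 348/447.3 = 0.2219987…
Then the exponent is δ²μ/2 = (μ − 348)²/(2μ) = 11.022233.

11.022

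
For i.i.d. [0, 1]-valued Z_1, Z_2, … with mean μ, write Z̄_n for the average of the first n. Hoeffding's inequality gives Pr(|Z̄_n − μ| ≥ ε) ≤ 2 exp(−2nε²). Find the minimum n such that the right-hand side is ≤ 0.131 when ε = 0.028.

Require 2·exp(−2nε²) ≤ 0.131, i.e. 2nε² ≥ ln(2/0.131) = 2.725705.
So n ≥ 2.725705 / (2·0.028²) = 1738.332.
The smallest integer n is 1739.

1739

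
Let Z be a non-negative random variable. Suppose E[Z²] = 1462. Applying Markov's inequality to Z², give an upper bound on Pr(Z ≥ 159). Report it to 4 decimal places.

Since Z ≥ 0, the event {Z ≥ 159} is the same as {Z² ≥ 25281}.
Markov's inequality applied to Z² gives Pr(Z² ≥ 25281) ≤ E[Z²]/25281 = 1462/25281 = 0.0578.

0.0578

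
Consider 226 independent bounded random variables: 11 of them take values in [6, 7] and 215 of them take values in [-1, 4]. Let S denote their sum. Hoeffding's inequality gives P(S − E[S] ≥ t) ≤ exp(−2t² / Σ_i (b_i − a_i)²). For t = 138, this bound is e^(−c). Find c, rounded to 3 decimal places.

Σ(b_i − a_i)² = 11·1² + 215·5² = 5386.
c = 2t² / 5386 = 2·138² / 5386 = 7.0717.

7.072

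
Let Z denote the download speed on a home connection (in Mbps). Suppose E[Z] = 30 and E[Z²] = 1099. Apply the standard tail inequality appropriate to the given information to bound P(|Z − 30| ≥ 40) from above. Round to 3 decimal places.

0.124

The first two moments determine the variance, so Chebyshev's inequality is the sharpest standard bound available.
Var(Z) = E[Z²] − (E[Z])² = 1099 − 900 = 199.
Chebyshev's inequality: P(|Z − μ| ≥ t) ≤ Var(Z)/t² = 199/1600 = 0.1244.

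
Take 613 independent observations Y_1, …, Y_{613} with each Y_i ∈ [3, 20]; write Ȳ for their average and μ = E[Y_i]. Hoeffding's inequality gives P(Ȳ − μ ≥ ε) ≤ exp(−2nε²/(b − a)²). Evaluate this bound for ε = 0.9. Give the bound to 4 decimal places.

Exponent: 2nε²/(b − a)² = 2·613·0.9² / 17² = 3.43619.
Bound = exp(−3.43619) = 0.03219.

0.0322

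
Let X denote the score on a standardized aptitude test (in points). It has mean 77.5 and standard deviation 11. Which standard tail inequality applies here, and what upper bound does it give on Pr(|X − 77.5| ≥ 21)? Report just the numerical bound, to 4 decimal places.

0.2744

Mean and variance are known, so Chebyshev's inequality applies.
Chebyshev: Pr(|X − μ| ≥ t) ≤ Var(X)/t².
Var(X) = σ² = 11² = 121.
Bound = 121 / 441 = 0.2744.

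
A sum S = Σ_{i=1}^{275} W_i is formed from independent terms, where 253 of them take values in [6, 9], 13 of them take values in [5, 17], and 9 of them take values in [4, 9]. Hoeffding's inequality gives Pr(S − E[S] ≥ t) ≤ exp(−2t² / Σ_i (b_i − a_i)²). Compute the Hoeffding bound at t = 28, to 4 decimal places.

0.6987

Σ(b_i − a_i)² = 253·3² + 13·12² + 9·5² = 4374.
Exponent = 2·28² / 4374 = 0.35848.
Bound = exp(−0.35848) = 0.69874.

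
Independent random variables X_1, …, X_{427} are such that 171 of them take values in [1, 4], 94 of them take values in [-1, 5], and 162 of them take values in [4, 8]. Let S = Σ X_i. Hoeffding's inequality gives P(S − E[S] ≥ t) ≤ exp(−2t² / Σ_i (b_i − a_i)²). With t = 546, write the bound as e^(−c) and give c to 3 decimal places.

Σ(b_i − a_i)² = 171·3² + 94·6² + 162·4² = 7515.
c = 2t² / 7515 = 2·546² / 7515 = 79.3389.

79.339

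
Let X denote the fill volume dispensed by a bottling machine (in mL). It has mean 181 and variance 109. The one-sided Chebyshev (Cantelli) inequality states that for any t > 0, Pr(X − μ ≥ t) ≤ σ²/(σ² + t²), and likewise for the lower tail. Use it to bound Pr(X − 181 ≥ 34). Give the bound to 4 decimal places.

0.0862

Here σ² = 109 and t = 34, so σ² + t² = 1265.
Cantelli's bound: 109/1265 = 0.0862.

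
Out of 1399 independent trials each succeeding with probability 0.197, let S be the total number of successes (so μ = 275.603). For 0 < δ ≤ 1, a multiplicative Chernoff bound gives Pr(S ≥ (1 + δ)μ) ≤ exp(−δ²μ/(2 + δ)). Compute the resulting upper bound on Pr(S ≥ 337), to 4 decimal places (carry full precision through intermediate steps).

0.0021

Write 337 = (1 + δ)μ, so δ = 337/275.603 − 1 = 0.2227733…
Then the exponent is δ²μ/(2 + δ) = (337 − μ)² / (μ·(2 + δ)) = 6.153401.
Bound = exp(−6.153401) = 0.00213.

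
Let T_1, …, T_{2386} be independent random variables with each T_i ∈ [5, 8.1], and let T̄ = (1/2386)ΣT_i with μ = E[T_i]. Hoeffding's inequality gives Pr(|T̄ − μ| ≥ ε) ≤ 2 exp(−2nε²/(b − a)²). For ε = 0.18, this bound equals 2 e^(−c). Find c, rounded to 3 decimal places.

16.089

c = 2nε²/(b − a)² = 2·2386·0.18² / 3.1² = 16.0887.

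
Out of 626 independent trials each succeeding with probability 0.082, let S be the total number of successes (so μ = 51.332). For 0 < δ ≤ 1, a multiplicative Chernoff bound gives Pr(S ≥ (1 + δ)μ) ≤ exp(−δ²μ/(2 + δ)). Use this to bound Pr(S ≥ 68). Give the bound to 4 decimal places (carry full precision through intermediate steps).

Write 68 = (1 + δ)μ, so δ = 68/51.332 − 1 = 0.3247097…
Then the exponent is δ²μ/(2 + δ) = (68 − μ)² / (μ·(2 + δ)) = 2.328145.
Bound = exp(−2.328145) = 0.09748.

0.0975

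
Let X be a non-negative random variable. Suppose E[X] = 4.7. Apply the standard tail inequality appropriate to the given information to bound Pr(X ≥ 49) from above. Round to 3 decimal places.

Only the mean of a non-negative variable is known, so Markov's inequality is the applicable tail bound.
Markov's inequality: for a non-negative random variable, Pr(X ≥ a) ≤ E[X]/a.
Here E[X] = 4.7 and a = 49, so the bound is 4.7/49 = 0.0959.

0.096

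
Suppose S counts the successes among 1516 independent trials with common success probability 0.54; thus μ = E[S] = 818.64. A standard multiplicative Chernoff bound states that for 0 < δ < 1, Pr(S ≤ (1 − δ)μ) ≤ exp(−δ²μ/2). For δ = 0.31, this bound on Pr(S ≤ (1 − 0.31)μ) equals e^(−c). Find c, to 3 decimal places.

c = δ²μ/2 = 0.31²·818.64/2 = 39.3357.

39.336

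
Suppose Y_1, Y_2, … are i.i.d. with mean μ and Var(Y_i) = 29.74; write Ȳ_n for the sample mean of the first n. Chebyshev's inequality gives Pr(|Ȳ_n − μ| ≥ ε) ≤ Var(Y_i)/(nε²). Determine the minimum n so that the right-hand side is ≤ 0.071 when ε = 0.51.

1611

Require 29.74/(n·0.51²) ≤ 0.071, i.e. n ≥ 29.74/(0.071·0.51²) = 1610.432.
The smallest integer n is 1611.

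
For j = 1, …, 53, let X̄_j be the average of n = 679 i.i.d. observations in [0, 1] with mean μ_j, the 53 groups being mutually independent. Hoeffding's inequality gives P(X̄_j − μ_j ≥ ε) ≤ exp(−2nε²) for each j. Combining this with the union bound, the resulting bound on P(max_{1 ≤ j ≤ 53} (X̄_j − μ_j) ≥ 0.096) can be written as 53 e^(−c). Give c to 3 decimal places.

12.515

Union bound over the 53 events: P(max_{1 ≤ j ≤ 53} (X̄_j − μ_j) ≥ 0.096) ≤ 53·exp(−2nε²) = 53 exp(−2·679·0.096²).
So c = 2·679·0.096² = 12.5153.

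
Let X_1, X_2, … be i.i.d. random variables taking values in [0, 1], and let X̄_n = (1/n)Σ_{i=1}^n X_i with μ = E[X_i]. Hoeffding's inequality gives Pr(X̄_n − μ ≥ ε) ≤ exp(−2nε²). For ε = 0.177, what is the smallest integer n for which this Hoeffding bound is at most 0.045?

Require exp(−2nε²) ≤ 0.045, i.e. 2nε² ≥ ln(1/0.045) = 3.101093.
So n ≥ 3.101093 / (2·0.177²) = 49.492.
The smallest integer n is 50.

50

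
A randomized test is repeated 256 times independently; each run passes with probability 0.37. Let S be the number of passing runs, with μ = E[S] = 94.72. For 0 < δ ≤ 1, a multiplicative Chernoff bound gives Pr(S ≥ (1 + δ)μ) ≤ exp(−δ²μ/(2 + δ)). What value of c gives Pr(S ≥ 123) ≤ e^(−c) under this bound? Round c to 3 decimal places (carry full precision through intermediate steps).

Write 123 = (1 + δ)μ, so δ = 123/94.72 − 1 = 0.2985642…
Then the exponent is δ²μ/(2 + δ) = (123 − μ)² / (μ·(2 + δ)) = 3.673335.

3.673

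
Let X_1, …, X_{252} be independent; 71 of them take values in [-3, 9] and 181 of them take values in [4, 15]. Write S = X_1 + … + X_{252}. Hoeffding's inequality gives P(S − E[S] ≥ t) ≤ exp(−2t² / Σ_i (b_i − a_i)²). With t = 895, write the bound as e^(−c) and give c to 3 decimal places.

49.869

Σ(b_i − a_i)² = 71·12² + 181·11² = 32125.
c = 2t² / 32125 = 2·895² / 32125 = 49.8693.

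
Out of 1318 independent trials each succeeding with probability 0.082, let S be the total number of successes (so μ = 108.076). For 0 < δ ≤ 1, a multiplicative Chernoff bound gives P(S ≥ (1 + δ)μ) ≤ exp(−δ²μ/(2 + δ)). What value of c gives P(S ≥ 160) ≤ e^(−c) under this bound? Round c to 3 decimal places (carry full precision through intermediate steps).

10.057

Write 160 = (1 + δ)μ, so δ = 160/108.076 − 1 = 0.4804397…
Then the exponent is δ²μ/(2 + δ) = (160 − μ)² / (μ·(2 + δ)) = 10.057229.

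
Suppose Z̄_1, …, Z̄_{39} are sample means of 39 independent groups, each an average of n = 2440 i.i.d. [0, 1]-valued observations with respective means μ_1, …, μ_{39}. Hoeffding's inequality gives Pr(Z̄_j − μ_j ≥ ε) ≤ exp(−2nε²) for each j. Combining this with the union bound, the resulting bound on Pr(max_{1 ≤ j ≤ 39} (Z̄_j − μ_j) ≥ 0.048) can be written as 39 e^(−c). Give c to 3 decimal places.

Union bound over the 39 events: Pr(max_{1 ≤ j ≤ 39} (Z̄_j − μ_j) ≥ 0.048) ≤ 39·exp(−2nε²) = 39 exp(−2·2440·0.048²).
So c = 2·2440·0.048² = 11.2435.

11.244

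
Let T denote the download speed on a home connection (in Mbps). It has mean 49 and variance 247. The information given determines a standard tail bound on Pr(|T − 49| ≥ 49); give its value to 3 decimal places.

Mean and variance are known, so Chebyshev's inequality applies.
Chebyshev: Pr(|T − μ| ≥ t) ≤ Var(T)/t².
Bound = 247 / 2401 = 0.1029.

0.103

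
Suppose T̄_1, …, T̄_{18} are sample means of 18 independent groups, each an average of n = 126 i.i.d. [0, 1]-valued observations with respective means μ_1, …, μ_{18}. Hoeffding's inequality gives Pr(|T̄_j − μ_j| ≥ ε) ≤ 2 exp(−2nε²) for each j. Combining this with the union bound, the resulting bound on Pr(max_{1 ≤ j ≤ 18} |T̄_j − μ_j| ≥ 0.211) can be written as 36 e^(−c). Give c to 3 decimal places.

Union bound over the 18 events: Pr(max_{1 ≤ j ≤ 18} |T̄_j − μ_j| ≥ 0.211) ≤ 18·2·exp(−2nε²) = 36 exp(−2·126·0.211²).
So c = 2·126·0.211² = 11.2193.

11.219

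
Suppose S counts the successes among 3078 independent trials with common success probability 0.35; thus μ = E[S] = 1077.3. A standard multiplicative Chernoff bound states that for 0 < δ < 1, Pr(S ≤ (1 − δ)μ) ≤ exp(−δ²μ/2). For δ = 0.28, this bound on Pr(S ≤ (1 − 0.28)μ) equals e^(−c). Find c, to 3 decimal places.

c = δ²μ/2 = 0.28²·1077.3/2 = 42.2302.

42.230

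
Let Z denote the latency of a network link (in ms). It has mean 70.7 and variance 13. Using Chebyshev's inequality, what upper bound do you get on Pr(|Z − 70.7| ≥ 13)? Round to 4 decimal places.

Chebyshev: Pr(|Z − μ| ≥ t) ≤ Var(Z)/t².
Bound = 13 / 169 = 0.0769.

0.0769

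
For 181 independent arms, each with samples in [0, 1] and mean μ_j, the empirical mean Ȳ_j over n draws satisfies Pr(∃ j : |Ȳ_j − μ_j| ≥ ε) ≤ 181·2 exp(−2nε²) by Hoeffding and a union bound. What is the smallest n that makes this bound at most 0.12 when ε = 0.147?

186

Need 2·181·exp(−2nε²) ≤ 0.12, i.e. exp(−2nε²) ≤ 0.12/362.
So 2nε² ≥ ln(362/0.12) = 8.011908.
Hence n ≥ 8.011908/(2·0.147²) = 185.384.
The smallest integer n is 186.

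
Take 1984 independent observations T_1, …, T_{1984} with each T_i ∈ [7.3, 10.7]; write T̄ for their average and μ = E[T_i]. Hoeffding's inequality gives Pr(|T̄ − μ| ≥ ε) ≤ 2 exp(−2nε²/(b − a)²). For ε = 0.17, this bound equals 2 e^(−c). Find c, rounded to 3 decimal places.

9.920

c = 2nε²/(b − a)² = 2·1984·0.17² / 3.4² = 9.9200.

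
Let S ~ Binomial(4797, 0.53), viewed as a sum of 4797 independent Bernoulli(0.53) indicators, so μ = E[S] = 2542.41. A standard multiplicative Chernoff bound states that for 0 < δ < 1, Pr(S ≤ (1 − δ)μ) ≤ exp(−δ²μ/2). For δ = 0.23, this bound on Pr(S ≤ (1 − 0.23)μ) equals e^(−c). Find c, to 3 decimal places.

c = δ²μ/2 = 0.23²·2542.41/2 = 67.2467.

67.247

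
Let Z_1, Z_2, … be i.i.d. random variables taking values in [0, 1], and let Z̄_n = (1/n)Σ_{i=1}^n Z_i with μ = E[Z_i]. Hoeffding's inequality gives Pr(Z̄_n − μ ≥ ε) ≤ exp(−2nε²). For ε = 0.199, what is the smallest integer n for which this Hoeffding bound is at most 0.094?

30

Require exp(−2nε²) ≤ 0.094, i.e. 2nε² ≥ ln(1/0.094) = 2.364460.
So n ≥ 2.364460 / (2·0.199²) = 29.854.
The smallest integer n is 30.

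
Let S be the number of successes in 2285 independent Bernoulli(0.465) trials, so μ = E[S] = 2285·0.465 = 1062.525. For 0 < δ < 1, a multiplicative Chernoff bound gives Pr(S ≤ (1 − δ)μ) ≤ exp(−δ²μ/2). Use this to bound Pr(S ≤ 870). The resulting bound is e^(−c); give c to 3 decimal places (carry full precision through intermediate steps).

17.442

Write 870 = (1 − δ)μ, so δ = 1 − 870/1062.525 = 0.1811957…
Then the exponent is δ²μ/2 = (μ − 870)²/(2μ) = 17.442355.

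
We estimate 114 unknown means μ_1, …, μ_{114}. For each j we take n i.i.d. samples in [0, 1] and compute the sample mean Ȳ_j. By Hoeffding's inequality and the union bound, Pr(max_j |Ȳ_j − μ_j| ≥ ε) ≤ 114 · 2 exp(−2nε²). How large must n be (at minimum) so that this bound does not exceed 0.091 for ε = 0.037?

2859

Need 2·114·exp(−2nε²) ≤ 0.091, i.e. exp(−2nε²) ≤ 0.091/228.
So 2nε² ≥ ln(228/0.091) = 7.826241.
Hence n ≥ 7.826241/(2·0.037²) = 2858.379.
The smallest integer n is 2859.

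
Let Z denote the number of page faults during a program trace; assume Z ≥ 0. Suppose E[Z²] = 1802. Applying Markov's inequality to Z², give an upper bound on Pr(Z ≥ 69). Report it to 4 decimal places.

0.3785

Since Z ≥ 0, the event {Z ≥ 69} is the same as {Z² ≥ 4761}.
Markov's inequality applied to Z² gives Pr(Z² ≥ 4761) ≤ E[Z²]/4761 = 1802/4761 = 0.3785.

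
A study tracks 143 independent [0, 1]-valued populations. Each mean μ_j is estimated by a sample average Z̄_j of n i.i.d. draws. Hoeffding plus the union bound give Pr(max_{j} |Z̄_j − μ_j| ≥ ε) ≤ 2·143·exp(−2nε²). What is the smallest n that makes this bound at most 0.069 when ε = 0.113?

Need 2·143·exp(−2nε²) ≤ 0.069, i.e. exp(−2nε²) ≤ 0.069/286.
So 2nε² ≥ ln(286/0.069) = 8.329641.
Hence n ≥ 8.329641/(2·0.113²) = 326.167.
The smallest integer n is 327.

327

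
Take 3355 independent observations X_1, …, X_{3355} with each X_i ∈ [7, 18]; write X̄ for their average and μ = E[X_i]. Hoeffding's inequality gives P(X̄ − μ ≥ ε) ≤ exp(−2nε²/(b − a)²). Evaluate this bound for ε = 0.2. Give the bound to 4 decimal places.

0.1088

Exponent: 2nε²/(b − a)² = 2·3355·0.2² / 11² = 2.21818.
Bound = exp(−2.21818) = 0.10881.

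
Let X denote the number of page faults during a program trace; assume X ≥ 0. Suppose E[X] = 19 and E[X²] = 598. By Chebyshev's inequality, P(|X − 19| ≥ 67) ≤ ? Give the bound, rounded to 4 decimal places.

0.0528

Var(X) = E[X²] − (E[X])² = 598 − 361 = 237.
Chebyshev's inequality: P(|X − μ| ≥ t) ≤ Var(X)/t² = 237/4489 = 0.0528.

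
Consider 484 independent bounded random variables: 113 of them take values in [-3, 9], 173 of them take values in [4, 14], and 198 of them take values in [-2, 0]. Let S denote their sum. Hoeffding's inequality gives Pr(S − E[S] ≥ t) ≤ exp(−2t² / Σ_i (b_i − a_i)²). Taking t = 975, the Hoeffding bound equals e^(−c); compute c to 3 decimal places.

Σ(b_i − a_i)² = 113·12² + 173·10² + 198·2² = 34364.
c = 2t² / 34364 = 2·975² / 34364 = 55.3268.

55.327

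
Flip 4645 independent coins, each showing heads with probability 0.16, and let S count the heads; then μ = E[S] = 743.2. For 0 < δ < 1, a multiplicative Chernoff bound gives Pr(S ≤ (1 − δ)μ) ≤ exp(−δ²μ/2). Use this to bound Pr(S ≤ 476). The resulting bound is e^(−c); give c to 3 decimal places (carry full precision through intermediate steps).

48.033

Write 476 = (1 − δ)μ, so δ = 1 − 476/743.2 = 0.3595264…
Then the exponent is δ²μ/2 = (μ − 476)²/(2μ) = 48.032723.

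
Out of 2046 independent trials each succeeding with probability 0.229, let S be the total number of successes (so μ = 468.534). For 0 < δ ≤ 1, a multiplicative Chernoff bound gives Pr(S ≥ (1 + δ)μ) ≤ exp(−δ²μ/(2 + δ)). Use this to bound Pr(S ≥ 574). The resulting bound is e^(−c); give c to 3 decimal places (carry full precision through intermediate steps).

10.669

Write 574 = (1 + δ)μ, so δ = 574/468.534 − 1 = 0.2250979…
Then the exponent is δ²μ/(2 + δ) = (574 − μ)² / (μ·(2 + δ)) = 10.669270.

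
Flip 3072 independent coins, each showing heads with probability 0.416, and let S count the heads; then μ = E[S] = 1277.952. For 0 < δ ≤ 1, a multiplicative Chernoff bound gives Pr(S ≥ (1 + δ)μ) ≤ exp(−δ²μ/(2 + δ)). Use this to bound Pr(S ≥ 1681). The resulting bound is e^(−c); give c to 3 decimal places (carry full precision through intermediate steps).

54.900

Write 1681 = (1 + δ)μ, so δ = 1681/1277.952 − 1 = 0.3153859…
Then the exponent is δ²μ/(2 + δ) = (1681 − μ)² / (μ·(2 + δ)) = 54.900414.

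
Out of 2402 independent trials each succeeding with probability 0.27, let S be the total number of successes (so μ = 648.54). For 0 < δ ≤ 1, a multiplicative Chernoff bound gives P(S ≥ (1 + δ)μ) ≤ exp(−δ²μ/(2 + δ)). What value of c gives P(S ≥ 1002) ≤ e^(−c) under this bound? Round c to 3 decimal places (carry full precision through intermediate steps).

Write 1002 = (1 + δ)μ, so δ = 1002/648.54 − 1 = 0.5450088…
Then the exponent is δ²μ/(2 + δ) = (1002 − μ)² / (μ·(2 + δ)) = 75.692786.

75.693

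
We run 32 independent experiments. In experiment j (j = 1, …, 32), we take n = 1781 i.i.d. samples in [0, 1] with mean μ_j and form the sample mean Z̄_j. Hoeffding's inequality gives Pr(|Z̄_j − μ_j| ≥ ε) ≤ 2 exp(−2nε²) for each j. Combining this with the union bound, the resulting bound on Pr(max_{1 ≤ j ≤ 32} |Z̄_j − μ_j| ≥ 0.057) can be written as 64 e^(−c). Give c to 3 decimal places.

11.573

Union bound over the 32 events: Pr(max_{1 ≤ j ≤ 32} |Z̄_j − μ_j| ≥ 0.057) ≤ 32·2·exp(−2nε²) = 64 exp(−2·1781·0.057²).
So c = 2·1781·0.057² = 11.5729.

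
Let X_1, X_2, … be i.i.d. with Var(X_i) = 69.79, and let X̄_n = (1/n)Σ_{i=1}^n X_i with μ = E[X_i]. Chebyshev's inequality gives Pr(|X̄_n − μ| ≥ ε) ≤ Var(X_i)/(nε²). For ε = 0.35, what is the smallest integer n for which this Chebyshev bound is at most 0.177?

Require 69.79/(n·0.35²) ≤ 0.177, i.e. n ≥ 69.79/(0.177·0.35²) = 3218.725.
The smallest integer n is 3219.

3219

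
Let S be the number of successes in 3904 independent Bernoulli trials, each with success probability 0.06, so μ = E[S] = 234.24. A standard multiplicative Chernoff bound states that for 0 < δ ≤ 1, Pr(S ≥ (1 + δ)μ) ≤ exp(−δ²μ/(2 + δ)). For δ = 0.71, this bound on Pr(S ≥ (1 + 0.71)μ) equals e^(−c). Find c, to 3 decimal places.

c = δ²μ/(2 + δ) = 0.71²·234.24/(2 + 0.71) = 43.5721.

43.572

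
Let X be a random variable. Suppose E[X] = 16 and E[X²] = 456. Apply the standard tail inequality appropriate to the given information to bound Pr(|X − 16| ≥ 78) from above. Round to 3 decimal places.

The first two moments determine the variance, so Chebyshev's inequality is the sharpest standard bound available.
Var(X) = E[X²] − (E[X])² = 456 − 256 = 200.
Chebyshev's inequality: Pr(|X − μ| ≥ t) ≤ Var(X)/t² = 200/6084 = 0.0329.

0.033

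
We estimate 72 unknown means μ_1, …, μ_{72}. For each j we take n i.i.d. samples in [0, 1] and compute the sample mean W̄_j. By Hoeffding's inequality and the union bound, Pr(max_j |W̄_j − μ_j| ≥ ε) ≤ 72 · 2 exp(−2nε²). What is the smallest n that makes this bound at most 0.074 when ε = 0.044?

Need 2·72·exp(−2nε²) ≤ 0.074, i.e. exp(−2nε²) ≤ 0.074/144.
So 2nε² ≥ ln(144/0.074) = 7.573503.
Hence n ≥ 7.573503/(2·0.044²) = 1955.967.
The smallest integer n is 1956.

1956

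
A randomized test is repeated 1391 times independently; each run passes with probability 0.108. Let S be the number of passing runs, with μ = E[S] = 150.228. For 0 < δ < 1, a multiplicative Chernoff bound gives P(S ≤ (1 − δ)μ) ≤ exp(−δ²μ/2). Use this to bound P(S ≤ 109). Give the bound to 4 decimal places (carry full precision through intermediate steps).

Write 109 = (1 − δ)μ, so δ = 1 − 109/150.228 = 0.2744362…
Then the exponent is δ²μ/2 = (μ − 109)²/(2μ) = 5.657228.
Bound = exp(−5.657228) = 0.00349.

0.0035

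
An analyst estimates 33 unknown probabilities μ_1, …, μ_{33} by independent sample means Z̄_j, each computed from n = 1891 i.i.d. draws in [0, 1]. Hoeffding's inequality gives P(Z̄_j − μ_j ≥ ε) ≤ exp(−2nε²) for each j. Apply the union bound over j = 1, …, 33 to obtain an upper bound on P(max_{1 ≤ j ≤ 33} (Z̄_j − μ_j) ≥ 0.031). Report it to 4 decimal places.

0.8711

Per-experiment Hoeffding bound: exp(−2·1891·0.031²) = exp(−3.63450) = 0.026397.
Union bound over 33 events: 33·0.026397 = 0.87110.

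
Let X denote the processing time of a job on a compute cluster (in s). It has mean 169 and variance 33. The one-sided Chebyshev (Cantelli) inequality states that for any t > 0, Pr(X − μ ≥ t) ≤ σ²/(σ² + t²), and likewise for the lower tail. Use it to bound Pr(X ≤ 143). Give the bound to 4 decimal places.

0.0465

Here σ² = 33 and t = 26, so σ² + t² = 709.
Cantelli's bound: 33/709 = 0.0465.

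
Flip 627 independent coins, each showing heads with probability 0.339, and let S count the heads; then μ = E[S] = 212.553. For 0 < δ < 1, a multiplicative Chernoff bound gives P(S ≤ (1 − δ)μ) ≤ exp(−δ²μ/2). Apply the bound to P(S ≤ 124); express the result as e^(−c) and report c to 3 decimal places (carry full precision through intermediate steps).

18.446

Write 124 = (1 − δ)μ, so δ = 1 − 124/212.553 = 0.4166161…
Then the exponent is δ²μ/2 = (μ − 124)²/(2μ) = 18.446302.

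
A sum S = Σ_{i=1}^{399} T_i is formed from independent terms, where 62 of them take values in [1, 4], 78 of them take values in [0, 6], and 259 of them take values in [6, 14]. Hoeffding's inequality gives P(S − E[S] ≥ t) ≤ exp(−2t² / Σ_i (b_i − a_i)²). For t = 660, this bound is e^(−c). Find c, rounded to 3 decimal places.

43.687

Σ(b_i − a_i)² = 62·3² + 78·6² + 259·8² = 19942.
c = 2t² / 19942 = 2·660² / 19942 = 43.6867.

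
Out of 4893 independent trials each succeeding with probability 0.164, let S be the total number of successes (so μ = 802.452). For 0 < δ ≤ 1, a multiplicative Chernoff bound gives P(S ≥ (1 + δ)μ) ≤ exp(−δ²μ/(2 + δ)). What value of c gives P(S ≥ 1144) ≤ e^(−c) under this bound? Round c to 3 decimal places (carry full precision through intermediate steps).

Write 1144 = (1 + δ)μ, so δ = 1144/802.452 − 1 = 0.4256304…
Then the exponent is δ²μ/(2 + δ) = (1144 − μ)² / (μ·(2 + δ)) = 59.932141.

59.932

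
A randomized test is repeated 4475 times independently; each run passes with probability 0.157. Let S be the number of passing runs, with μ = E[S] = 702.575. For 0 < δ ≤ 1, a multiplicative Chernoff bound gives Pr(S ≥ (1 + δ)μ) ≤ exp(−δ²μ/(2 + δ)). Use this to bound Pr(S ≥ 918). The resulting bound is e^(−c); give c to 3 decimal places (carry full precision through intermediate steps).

Write 918 = (1 + δ)μ, so δ = 918/702.575 − 1 = 0.3066221…
Then the exponent is δ²μ/(2 + δ) = (918 − μ)² / (μ·(2 + δ)) = 28.636706.

28.637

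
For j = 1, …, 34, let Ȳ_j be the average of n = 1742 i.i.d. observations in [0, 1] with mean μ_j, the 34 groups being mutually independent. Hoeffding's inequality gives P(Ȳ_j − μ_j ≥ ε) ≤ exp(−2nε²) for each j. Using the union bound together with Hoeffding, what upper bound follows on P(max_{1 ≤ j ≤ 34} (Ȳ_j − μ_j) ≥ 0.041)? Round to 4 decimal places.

Per-experiment Hoeffding bound: exp(−2·1742·0.041²) = exp(−5.85660) = 0.0028609.
Union bound over 34 events: 34·0.0028609 = 0.09727.

0.0973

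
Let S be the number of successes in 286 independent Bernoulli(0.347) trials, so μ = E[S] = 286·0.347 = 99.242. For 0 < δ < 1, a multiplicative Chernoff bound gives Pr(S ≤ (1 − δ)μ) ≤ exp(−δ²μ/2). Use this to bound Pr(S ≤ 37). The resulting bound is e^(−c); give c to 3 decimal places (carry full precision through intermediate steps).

Write 37 = (1 − δ)μ, so δ = 1 − 37/99.242 = 0.627174…
Then the exponent is δ²μ/2 = (μ − 37)²/(2μ) = 19.518281.

19.518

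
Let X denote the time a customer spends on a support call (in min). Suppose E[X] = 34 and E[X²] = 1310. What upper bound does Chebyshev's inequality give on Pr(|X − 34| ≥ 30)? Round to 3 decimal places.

0.171

Var(X) = E[X²] − (E[X])² = 1310 − 1156 = 154.
Chebyshev's inequality: Pr(|X − μ| ≥ t) ≤ Var(X)/t² = 154/900 = 0.1711.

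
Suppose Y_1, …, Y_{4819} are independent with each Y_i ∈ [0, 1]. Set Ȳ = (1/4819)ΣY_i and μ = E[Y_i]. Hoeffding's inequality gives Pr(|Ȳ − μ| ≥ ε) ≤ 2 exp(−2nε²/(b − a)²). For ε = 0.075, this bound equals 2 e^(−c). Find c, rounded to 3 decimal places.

54.214

c = 2nε²/(b − a)² = 2·4819·0.075² / 1² = 54.2137.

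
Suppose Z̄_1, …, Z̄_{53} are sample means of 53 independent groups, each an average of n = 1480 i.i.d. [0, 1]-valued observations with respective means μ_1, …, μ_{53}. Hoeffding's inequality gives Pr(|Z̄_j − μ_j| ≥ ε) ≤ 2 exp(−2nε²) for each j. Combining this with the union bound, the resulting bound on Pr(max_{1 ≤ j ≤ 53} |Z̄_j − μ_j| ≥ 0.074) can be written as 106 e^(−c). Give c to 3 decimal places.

Union bound over the 53 events: Pr(max_{1 ≤ j ≤ 53} |Z̄_j − μ_j| ≥ 0.074) ≤ 53·2·exp(−2nε²) = 106 exp(−2·1480·0.074²).
So c = 2·1480·0.074² = 16.2090.

16.209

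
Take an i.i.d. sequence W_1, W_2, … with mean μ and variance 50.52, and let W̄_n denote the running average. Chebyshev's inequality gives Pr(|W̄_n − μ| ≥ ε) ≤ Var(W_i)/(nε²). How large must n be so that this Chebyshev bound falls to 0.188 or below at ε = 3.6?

Require 50.52/(n·3.6²) ≤ 0.188, i.e. n ≥ 50.52/(0.188·3.6²) = 20.735.
The smallest integer n is 21.

21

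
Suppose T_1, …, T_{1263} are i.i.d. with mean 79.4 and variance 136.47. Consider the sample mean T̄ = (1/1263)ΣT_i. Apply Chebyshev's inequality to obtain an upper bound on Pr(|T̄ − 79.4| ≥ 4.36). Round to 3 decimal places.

Var(T̄) = Var(T_i)/n = 136.47/1263 = 0.10805.
Chebyshev: Pr(|T̄ − 79.4| ≥ 4.36) ≤ Var(T̄)/(4.36)² = 136.47/(1263·4.36²) = 0.0057.

0.006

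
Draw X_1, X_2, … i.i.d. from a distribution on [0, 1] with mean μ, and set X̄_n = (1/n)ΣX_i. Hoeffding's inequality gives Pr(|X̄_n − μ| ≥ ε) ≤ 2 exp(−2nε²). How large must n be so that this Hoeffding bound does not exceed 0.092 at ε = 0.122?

104

Require 2·exp(−2nε²) ≤ 0.092, i.e. 2nε² ≥ ln(2/0.092) = 3.079114.
So n ≥ 3.079114 / (2·0.122²) = 103.437.
The smallest integer n is 104.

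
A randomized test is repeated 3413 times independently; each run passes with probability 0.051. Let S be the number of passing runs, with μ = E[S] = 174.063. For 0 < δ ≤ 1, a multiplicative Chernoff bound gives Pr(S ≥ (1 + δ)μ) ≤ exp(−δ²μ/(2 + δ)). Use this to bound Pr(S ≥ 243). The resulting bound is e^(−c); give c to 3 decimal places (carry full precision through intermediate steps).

Write 243 = (1 + δ)μ, so δ = 243/174.063 − 1 = 0.3960463…
Then the exponent is δ²μ/(2 + δ) = (243 − μ)² / (μ·(2 + δ)) = 11.394705.

11.395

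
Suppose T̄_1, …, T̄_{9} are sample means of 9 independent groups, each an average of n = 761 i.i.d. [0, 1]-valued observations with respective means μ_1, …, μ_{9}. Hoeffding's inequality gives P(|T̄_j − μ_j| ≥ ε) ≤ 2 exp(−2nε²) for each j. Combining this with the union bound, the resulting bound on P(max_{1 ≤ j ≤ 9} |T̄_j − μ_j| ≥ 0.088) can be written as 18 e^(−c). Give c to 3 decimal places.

Union bound over the 9 events: P(max_{1 ≤ j ≤ 9} |T̄_j − μ_j| ≥ 0.088) ≤ 9·2·exp(−2nε²) = 18 exp(−2·761·0.088²).
So c = 2·761·0.088² = 11.7864.

11.786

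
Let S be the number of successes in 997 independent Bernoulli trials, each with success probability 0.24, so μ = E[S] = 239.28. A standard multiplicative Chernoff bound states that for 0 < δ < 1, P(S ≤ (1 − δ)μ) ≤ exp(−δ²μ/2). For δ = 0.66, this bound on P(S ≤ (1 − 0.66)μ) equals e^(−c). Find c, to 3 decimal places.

c = δ²μ/2 = 0.66²·239.28/2 = 52.1152.

52.115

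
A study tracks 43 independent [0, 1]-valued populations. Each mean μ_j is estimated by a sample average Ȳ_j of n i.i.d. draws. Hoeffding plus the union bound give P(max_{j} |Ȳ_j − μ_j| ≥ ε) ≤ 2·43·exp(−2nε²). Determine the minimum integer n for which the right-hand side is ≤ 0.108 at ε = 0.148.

153

Need 2·43·exp(−2nε²) ≤ 0.108, i.e. exp(−2nε²) ≤ 0.108/86.
So 2nε² ≥ ln(86/0.108) = 6.679971.
Hence n ≥ 6.679971/(2·0.148²) = 152.483.
The smallest integer n is 153.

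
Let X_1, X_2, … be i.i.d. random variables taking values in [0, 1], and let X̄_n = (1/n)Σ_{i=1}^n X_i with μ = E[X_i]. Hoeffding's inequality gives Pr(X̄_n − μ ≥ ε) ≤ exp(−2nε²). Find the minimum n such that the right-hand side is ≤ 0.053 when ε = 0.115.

Require exp(−2nε²) ≤ 0.053, i.e. 2nε² ≥ ln(1/0.053) = 2.937463.
So n ≥ 2.937463 / (2·0.115²) = 111.057.
The smallest integer n is 112.

112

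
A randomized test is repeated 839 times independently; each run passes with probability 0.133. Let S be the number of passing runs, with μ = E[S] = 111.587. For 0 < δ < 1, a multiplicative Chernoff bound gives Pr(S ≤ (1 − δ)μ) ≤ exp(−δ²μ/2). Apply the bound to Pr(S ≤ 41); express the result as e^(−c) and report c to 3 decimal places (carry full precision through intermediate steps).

22.326

Write 41 = (1 − δ)μ, so δ = 1 − 41/111.587 = 0.6325737…
Then the exponent is δ²μ/2 = (μ − 41)²/(2μ) = 22.325739.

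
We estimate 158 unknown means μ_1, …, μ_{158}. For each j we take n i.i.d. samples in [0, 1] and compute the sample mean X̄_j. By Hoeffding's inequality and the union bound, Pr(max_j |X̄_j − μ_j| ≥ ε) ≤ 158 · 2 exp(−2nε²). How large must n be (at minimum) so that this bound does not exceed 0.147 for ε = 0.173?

Need 2·158·exp(−2nε²) ≤ 0.147, i.e. exp(−2nε²) ≤ 0.147/316.
So 2nε² ≥ ln(316/0.147) = 7.673065.
Hence n ≥ 7.673065/(2·0.173²) = 128.188.
The smallest integer n is 129.

129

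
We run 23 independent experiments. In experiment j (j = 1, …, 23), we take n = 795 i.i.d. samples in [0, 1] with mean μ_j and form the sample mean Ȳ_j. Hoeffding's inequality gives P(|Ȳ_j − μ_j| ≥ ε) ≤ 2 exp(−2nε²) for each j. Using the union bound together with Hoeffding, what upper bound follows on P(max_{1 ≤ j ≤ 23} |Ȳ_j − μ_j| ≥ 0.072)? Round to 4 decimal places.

Per-experiment Hoeffding bound: 2·exp(−2·795·0.072²) = 2·exp(−8.24256) = 0.00052642.
Union bound over 23 events: 23·0.00052642 = 0.01211.

0.0121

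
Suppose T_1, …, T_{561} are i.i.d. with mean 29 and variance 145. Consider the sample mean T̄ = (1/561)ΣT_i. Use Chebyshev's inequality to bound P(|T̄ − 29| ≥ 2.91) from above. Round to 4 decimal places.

0.0305

Var(T̄) = Var(T_i)/n = 145/561 = 0.25847.
Chebyshev: P(|T̄ − 29| ≥ 2.91) ≤ Var(T̄)/(2.91)² = 145/(561·2.91²) = 0.0305.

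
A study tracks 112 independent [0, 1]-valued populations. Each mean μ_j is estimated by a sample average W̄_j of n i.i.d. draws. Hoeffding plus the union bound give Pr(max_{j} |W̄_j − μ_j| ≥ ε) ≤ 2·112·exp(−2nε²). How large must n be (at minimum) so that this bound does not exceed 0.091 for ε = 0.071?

775

Need 2·112·exp(−2nε²) ≤ 0.091, i.e. exp(−2nε²) ≤ 0.091/224.
So 2nε² ≥ ln(224/0.091) = 7.808542.
Hence n ≥ 7.808542/(2·0.071²) = 774.503.
The smallest integer n is 775.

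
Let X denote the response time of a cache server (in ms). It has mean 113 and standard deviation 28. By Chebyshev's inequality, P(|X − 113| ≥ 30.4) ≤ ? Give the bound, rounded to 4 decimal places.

0.8483

Chebyshev: P(|X − μ| ≥ t) ≤ Var(X)/t².
Var(X) = σ² = 28² = 784.
Bound = 784 / 924.16 = 0.8483.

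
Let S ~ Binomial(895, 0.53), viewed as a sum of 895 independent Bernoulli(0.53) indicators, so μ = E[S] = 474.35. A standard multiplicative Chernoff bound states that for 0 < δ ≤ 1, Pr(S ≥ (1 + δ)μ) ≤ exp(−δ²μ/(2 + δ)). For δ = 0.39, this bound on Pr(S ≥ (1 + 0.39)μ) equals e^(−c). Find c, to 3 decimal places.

c = δ²μ/(2 + δ) = 0.39²·474.35/(2 + 0.39) = 30.1877.

30.188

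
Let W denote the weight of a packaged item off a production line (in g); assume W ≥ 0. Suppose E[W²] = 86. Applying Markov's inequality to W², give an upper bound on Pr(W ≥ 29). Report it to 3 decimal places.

Since W ≥ 0, the event {W ≥ 29} is the same as {W² ≥ 841}.
Markov's inequality applied to W² gives Pr(W² ≥ 841) ≤ E[W²]/841 = 86/841 = 0.1023.

0.102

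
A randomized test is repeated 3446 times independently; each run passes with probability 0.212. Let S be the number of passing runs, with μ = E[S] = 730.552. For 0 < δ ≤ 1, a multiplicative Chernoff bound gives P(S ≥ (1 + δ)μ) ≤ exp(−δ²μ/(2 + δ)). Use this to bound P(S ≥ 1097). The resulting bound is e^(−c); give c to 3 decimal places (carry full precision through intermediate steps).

Write 1097 = (1 + δ)μ, so δ = 1097/730.552 − 1 = 0.5016043…
Then the exponent is δ²μ/(2 + δ) = (1097 − μ)² / (μ·(2 + δ)) = 73.477601.

73.478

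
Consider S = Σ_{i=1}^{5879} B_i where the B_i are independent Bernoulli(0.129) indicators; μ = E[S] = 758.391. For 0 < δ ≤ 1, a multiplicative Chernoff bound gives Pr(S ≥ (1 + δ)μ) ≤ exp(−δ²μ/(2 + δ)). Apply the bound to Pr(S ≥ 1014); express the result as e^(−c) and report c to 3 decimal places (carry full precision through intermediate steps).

Write 1014 = (1 + δ)μ, so δ = 1014/758.391 − 1 = 0.3370412…
Then the exponent is δ²μ/(2 + δ) = (1014 − μ)² / (μ·(2 + δ)) = 36.863176.

36.863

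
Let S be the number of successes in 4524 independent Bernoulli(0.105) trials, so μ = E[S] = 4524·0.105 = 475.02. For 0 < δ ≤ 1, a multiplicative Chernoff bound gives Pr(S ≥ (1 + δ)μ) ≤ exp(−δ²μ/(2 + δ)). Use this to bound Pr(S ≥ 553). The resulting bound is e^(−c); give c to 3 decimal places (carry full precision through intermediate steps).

Write 553 = (1 + δ)μ, so δ = 553/475.02 − 1 = 0.1641615…
Then the exponent is δ²μ/(2 + δ) = (553 − μ)² / (μ·(2 + δ)) = 5.915138.

5.915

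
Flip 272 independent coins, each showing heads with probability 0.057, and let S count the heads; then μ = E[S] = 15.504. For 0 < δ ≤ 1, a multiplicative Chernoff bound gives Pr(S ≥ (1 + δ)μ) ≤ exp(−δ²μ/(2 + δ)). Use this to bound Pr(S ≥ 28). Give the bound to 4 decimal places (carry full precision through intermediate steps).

0.0276

Write 28 = (1 + δ)μ, so δ = 28/15.504 − 1 = 0.8059856…
Then the exponent is δ²μ/(2 + δ) = (28 − μ)² / (μ·(2 + δ)) = 3.589325.
Bound = exp(−3.589325) = 0.02762.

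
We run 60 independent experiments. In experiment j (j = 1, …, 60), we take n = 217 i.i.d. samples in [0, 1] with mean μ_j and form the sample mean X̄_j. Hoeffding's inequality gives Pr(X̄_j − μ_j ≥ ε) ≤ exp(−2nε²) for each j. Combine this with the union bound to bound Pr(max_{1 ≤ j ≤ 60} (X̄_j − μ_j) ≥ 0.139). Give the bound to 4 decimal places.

Per-experiment Hoeffding bound: exp(−2·217·0.139²) = exp(−8.38531) = 0.00022819.
Union bound over 60 events: 60·0.00022819 = 0.01369.

0.0137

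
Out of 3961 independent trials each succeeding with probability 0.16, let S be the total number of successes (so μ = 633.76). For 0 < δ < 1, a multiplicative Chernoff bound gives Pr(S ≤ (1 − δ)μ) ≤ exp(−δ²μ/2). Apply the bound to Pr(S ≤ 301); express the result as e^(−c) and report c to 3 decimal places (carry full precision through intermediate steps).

Write 301 = (1 − δ)μ, so δ = 1 − 301/633.76 = 0.5250568…
Then the exponent is δ²μ/2 = (μ − 301)²/(2μ) = 87.358951.

87.359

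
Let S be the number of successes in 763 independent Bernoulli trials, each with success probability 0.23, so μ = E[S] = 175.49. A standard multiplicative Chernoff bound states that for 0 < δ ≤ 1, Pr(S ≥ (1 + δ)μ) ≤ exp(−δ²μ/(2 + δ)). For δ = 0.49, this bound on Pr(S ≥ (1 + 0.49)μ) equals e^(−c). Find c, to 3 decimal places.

16.922

c = δ²μ/(2 + δ) = 0.49²·175.49/(2 + 0.49) = 16.9217.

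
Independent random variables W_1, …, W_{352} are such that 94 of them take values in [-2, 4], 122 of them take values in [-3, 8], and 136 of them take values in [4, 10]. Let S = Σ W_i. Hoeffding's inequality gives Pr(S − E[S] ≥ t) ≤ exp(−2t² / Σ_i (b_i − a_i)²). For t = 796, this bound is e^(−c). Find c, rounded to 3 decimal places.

54.997

Σ(b_i − a_i)² = 94·6² + 122·11² + 136·6² = 23042.
c = 2t² / 23042 = 2·796² / 23042 = 54.9966.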